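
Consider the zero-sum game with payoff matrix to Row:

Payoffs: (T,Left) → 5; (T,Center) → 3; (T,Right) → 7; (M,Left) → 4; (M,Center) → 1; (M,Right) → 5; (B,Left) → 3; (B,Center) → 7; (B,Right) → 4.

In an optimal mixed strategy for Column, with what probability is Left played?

2/3

Row minima: T → 3, M → 1, B → 3; maximin = 3.
Column maxima: Left → 5, Center → 7, Right → 7; minimax = 5.
3 ≠ 5, so there is no saddle point; optimal play is mixed.
M is strictly dominated by T, so Row never plays it.
Right is strictly dominated by Left (it gives Row strictly more in every row), so Column never plays it.
On the remaining 2×2 (T, B vs Left, Center):
Let Row play T with probability p. Expected payoff against Left: 5p + 3(1−p) = 2p + 3; against Center: 3p + 7(1−p) = −4p + 7.
Setting these equal: 2p + 3 = −4p + 7 ⇒ 6p = 4 ⇒ p = 2/3, and the value is (2)·(2/3) + 3 = 13/3.
For Column: with q = P(Left), equating T's and B's payoffs gives 2q + 3 = −4q + 7 ⇒ q = 2/3.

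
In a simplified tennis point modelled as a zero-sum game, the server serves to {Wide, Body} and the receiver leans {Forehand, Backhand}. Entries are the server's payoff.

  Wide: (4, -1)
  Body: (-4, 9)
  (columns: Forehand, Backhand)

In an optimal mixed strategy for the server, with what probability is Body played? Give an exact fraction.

Row minima: Wide → -1, Body → -4; maximin = -1.
Column maxima: Forehand → 4, Backhand → 9; minimax = 4.
-1 ≠ 4, so there is no saddle point; optimal play is mixed.
Let the server play Wide with probability p. Expected payoff against Forehand: 4p + (-4)(1−p) = 8p − 4; against Backhand: (-1)p + 9(1−p) = −10p + 9.
Setting these equal: 8p − 4 = −10p + 9 ⇒ 18p = 13 ⇒ p = 13/18, and the value is (8)·(13/18) − 4 = 16/9.
For the receiver: with q = P(Forehand), equating Wide's and Body's payoffs gives 5q − 1 = −13q + 9 ⇒ q = 5/9.

5/18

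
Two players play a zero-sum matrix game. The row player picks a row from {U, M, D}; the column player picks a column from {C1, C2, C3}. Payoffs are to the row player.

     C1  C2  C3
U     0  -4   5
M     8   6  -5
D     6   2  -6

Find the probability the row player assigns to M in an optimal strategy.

Row minima: U → -4, M → -5, D → -6; maximin = -4.
Column maxima: C1 → 8, C2 → 6, C3 → 5; minimax = 5.
-4 ≠ 5, so there is no saddle point; optimal play is mixed.
D is strictly dominated by M, so the row player never plays it.
C1 is strictly dominated by C2 (it gives the row player strictly more in every row), so the column player never plays it.
On the remaining 2×2 (U, M vs C2, C3):
Let the row player play U with probability p. Expected payoff against C2: (-4)p + 6(1−p) = −10p + 6; against C3: 5p + (-5)(1−p) = 10p − 5.
Setting these equal: −10p + 6 = 10p − 5 ⇒ −20p = -11 ⇒ p = 11/20, and the value is (-10)·(11/20) + 6 = 1/2.
For the column player: with q = P(C2), equating U's and M's payoffs gives −9q + 5 = 11q − 5 ⇒ q = 1/2.

9/20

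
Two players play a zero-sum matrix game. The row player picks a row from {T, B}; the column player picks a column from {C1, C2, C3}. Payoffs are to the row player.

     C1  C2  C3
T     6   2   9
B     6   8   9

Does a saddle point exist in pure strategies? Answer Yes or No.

Row minima: T → 2, B → 6; maximin = 6.
Column maxima: C1 → 6, C2 → 8, C3 → 9; minimax = 6.
maximin = minimax = 6, so a saddle point exists.

Yes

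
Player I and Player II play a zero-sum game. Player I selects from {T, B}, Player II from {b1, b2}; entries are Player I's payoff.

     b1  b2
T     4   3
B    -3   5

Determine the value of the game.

29/9

Row minima: T → 3, B → -3; maximin = 3.
Column maxima: b1 → 4, b2 → 5; minimax = 4.
3 ≠ 4, so there is no saddle point; optimal play is mixed.
Let Player I play T with probability p. Expected payoff against b1: 4p + (-3)(1−p) = 7p − 3; against b2: 3p + 5(1−p) = −2p + 5.
Setting these equal: 7p − 3 = −2p + 5 ⇒ 9p = 8 ⇒ p = 8/9, and the value is (7)·(8/9) − 3 = 29/9.
For Player II: with q = P(b1), equating T's and B's payoffs gives q + 3 = −8q + 5 ⇒ q = 2/9.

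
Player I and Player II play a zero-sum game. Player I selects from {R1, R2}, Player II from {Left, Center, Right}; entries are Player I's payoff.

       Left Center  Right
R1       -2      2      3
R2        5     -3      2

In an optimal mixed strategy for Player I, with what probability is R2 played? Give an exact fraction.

Row minima: R1 → -2, R2 → -3; maximin = -2.
Column maxima: Left → 5, Center → 2, Right → 3; minimax = 2.
-2 ≠ 2, so there is no saddle point; optimal play is mixed.
Right is strictly dominated by Center (it gives Player I strictly more in every row), so Player II never plays it.
On the remaining 2×2 (R1, R2 vs Left, Center):
Let Player I play R1 with probability p. Expected payoff against Left: (-2)p + 5(1−p) = −7p + 5; against Center: 2p + (-3)(1−p) = 5p − 3.
Setting these equal: −7p + 5 = 5p − 3 ⇒ −12p = -8 ⇒ p = 2/3, and the value is (-7)·(2/3) + 5 = 1/3.
For Player II: with q = P(Left), equating R1's and R2's payoffs gives −4q + 2 = 8q − 3 ⇒ q = 5/12.

1/3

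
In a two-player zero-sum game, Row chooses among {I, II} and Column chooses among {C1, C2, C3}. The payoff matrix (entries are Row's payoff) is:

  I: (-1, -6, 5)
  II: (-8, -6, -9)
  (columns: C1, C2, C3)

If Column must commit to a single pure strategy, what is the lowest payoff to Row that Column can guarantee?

Column maxima: C1 → -1, C2 → -6, C3 → 5.
The smallest of these is -6.

-6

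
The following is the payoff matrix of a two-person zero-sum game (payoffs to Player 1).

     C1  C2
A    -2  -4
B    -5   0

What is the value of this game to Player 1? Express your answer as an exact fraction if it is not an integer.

-20/7

Row minima: A → -4, B → -5; maximin = -4.
Column maxima: C1 → -2, C2 → 0; minimax = -2.
-4 ≠ -2, so there is no saddle point; optimal play is mixed.
Let Player 1 play A with probability p. Expected payoff against C1: (-2)p + (-5)(1−p) = 3p − 5; against C2: (-4)p + 0(1−p) = −4p.
Setting these equal: 3p − 5 = −4p ⇒ 7p = 5 ⇒ p = 5/7, and the value is (3)·(5/7) − 5 = -20/7.
For Player 2: with q = P(C1), equating A's and B's payoffs gives 2q − 4 = −5q ⇒ q = 4/7.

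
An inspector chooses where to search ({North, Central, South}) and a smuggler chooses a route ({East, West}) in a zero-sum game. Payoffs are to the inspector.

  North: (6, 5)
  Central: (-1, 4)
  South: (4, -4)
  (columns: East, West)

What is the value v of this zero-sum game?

Row minima: North → 5, Central → -1, South → -4; maximin = 5.
Column maxima: East → 6, West → 5; minimax = 5.
Since maximin = minimax = 5, there is a saddle point and the value is 5.

5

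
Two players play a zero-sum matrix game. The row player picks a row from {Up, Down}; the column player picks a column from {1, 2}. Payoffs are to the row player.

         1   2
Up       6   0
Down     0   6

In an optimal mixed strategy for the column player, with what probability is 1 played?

Row minima: Up → 0, Down → 0; maximin = 0.
Column maxima: 1 → 6, 2 → 6; minimax = 6.
0 ≠ 6, so there is no saddle point; optimal play is mixed.
Let the row player play Up with probability p. Expected payoff against 1: 6p + 0(1−p) = 6p; against 2: 0p + 6(1−p) = −6p + 6.
Setting these equal: 6p = −6p + 6 ⇒ 12p = 6 ⇒ p = 1/2, and the value is (6)·(1/2) = 3.
For the column player: with q = P(1), equating Up's and Down's payoffs gives 6q = −6q + 6 ⇒ q = 1/2.

1/2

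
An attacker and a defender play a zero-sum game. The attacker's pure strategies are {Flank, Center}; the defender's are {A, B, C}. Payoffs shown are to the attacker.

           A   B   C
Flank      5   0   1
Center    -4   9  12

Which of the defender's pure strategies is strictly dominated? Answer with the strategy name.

B holds the attacker's payoff strictly below C in every row: 0 < 1, 9 < 12.
So C is strictly dominated for the defender.

C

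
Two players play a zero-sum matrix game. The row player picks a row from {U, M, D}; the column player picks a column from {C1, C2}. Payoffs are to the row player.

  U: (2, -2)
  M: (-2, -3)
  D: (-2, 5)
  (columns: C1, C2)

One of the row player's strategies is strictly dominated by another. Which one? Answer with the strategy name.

M

U gives a strictly higher payoff than M against every column: 2 > -2, -2 > -3.
So M is strictly dominated and the row player never plays it.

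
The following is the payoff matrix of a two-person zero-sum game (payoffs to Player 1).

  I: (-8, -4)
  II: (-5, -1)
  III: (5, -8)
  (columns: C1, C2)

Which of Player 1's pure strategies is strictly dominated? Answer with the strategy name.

II gives a strictly higher payoff than I against every column: -5 > -8, -1 > -4.
So I is strictly dominated and Player 1 never plays it.

I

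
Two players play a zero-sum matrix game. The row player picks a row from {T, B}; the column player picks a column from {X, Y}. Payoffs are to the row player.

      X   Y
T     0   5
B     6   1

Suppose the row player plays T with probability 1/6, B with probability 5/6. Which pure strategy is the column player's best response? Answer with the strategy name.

Y

If the column player plays X, the row player's expected payoff is (1/6)·0 + (5/6)·6 = 5.
If the column player plays Y, the row player's expected payoff is (1/6)·5 + (5/6)·1 = 5/3.
The column player minimizes the row player's payoff; the smallest is 5/3, so the best response is Y.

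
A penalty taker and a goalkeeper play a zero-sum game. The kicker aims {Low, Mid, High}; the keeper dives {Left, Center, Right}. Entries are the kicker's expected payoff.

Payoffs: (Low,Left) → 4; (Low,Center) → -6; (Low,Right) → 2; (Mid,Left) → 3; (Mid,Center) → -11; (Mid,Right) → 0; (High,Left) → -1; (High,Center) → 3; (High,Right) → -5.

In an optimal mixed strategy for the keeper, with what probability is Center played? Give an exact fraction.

7/16

Row minima: Low → -6, Mid → -11, High → -5; maximin = -5.
Column maxima: Left → 4, Center → 3, Right → 2; minimax = 2.
-5 ≠ 2, so there is no saddle point; optimal play is mixed.
Mid is strictly dominated by Low, so the kicker never plays it.
Left is strictly dominated by Right (it gives the kicker strictly more in every row), so the keeper never plays it.
On the remaining 2×2 (Low, High vs Center, Right):
Let the kicker play Low with probability p. Expected payoff against Center: (-6)p + 3(1−p) = −9p + 3; against Right: 2p + (-5)(1−p) = 7p − 5.
Setting these equal: −9p + 3 = 7p − 5 ⇒ −16p = -8 ⇒ p = 1/2, and the value is (-9)·(1/2) + 3 = -3/2.
For the keeper: with q = P(Center), equating Low's and High's payoffs gives −8q + 2 = 8q − 5 ⇒ q = 7/16.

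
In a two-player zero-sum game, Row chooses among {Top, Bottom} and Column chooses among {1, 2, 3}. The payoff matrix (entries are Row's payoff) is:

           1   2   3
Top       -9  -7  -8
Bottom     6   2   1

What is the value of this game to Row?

1

Row minima: Top → -9, Bottom → 1; maximin = 1.
Column maxima: 1 → 6, 2 → 2, 3 → 1; minimax = 1.
Since maximin = minimax = 1, there is a saddle point and the value is 1.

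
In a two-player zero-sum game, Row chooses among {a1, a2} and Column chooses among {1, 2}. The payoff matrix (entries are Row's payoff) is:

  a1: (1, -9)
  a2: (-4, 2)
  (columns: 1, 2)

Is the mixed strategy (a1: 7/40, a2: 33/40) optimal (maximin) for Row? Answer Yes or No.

No

Against 1 this mix gives (7/40)·1 + (33/40)·(-4) = -25/8.
Against 2 this mix gives (7/40)·(-9) + (33/40)·2 = 3/40.
Column will play 1, holding Row to -25/8. Shifting weight toward the row that does better against 1 would raise this floor (the equalizing mix achieves -17/8 against both 1 and 2), so the proposed strategy is not optimal.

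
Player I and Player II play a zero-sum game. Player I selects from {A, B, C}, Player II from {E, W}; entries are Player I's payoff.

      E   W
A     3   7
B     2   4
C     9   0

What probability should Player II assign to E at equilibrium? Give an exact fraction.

7/13

Row minima: A → 3, B → 2, C → 0; maximin = 3.
Column maxima: E → 9, W → 7; minimax = 7.
3 ≠ 7, so there is no saddle point; optimal play is mixed.
B is strictly dominated by A, so Player I never plays it.
On the remaining 2×2 (A, C vs E, W):
Let Player I play A with probability p. Expected payoff against E: 3p + 9(1−p) = −6p + 9; against W: 7p + 0(1−p) = 7p.
Setting these equal: −6p + 9 = 7p ⇒ −13p = -9 ⇒ p = 9/13, and the value is (-6)·(9/13) + 9 = 63/13.
For Player II: with q = P(E), equating A's and C's payoffs gives −4q + 7 = 9q ⇒ q = 7/13.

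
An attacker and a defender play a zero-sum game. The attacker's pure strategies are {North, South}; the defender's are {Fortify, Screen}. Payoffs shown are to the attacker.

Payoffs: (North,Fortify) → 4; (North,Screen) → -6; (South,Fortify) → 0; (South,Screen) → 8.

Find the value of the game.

16/9

Row minima: North → -6, South → 0; maximin = 0.
Column maxima: Fortify → 4, Screen → 8; minimax = 4.
0 ≠ 4, so there is no saddle point; optimal play is mixed.
Let the attacker play North with probability p. Expected payoff against Fortify: 4p + 0(1−p) = 4p; against Screen: (-6)p + 8(1−p) = −14p + 8.
Setting these equal: 4p = −14p + 8 ⇒ 18p = 8 ⇒ p = 4/9, and the value is (4)·(4/9) = 16/9.
For the defender: with q = P(Fortify), equating North's and South's payoffs gives 10q − 6 = −8q + 8 ⇒ q = 7/9.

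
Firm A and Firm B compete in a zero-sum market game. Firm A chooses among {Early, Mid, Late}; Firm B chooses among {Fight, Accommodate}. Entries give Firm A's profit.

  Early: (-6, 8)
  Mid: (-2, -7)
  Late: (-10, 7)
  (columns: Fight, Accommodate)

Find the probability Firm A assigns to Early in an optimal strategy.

Row minima: Early → -6, Mid → -7, Late → -10; maximin = -6.
Column maxima: Fight → -2, Accommodate → 8; minimax = -2.
-6 ≠ -2, so there is no saddle point; optimal play is mixed.
Late is strictly dominated by Early, so Firm A never plays it.
On the remaining 2×2 (Early, Mid vs Fight, Accommodate):
Let Firm A play Early with probability p. Expected payoff against Fight: (-6)p + (-2)(1−p) = −4p − 2; against Accommodate: 8p + (-7)(1−p) = 15p − 7.
Setting these equal: −4p − 2 = 15p − 7 ⇒ −19p = -5 ⇒ p = 5/19, and the value is (-4)·(5/19) − 2 = -58/19.
For Firm B: with q = P(Fight), equating Early's and Mid's payoffs gives −14q + 8 = 5q − 7 ⇒ q = 15/19.

5/19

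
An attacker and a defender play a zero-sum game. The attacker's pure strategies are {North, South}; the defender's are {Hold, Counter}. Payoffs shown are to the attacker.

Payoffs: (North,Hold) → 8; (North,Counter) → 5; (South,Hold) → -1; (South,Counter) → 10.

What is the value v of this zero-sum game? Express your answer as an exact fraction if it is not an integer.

Row minima: North → 5, South → -1; maximin = 5.
Column maxima: Hold → 8, Counter → 10; minimax = 8.
5 ≠ 8, so there is no saddle point; optimal play is mixed.
Let the attacker play North with probability p. Expected payoff against Hold: 8p + (-1)(1−p) = 9p − 1; against Counter: 5p + 10(1−p) = −5p + 10.
Setting these equal: 9p − 1 = −5p + 10 ⇒ 14p = 11 ⇒ p = 11/14, and the value is (9)·(11/14) − 1 = 85/14.
For the defender: with q = P(Hold), equating North's and South's payoffs gives 3q + 5 = −11q + 10 ⇒ q = 5/14.

85/14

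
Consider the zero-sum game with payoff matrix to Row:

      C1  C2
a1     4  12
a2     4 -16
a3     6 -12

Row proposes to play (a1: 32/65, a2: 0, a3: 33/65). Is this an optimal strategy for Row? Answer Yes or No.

Against C1 this mix gives (32/65)·4 + (33/65)·6 = 326/65.
Against C2 this mix gives (32/65)·12 + (33/65)·(-12) = -12/65.
Column will play C2, holding Row to -12/65. Shifting weight toward the row that does better against C2 would raise this floor (the equalizing mix achieves 60/13 against both C2 and C1), so the proposed strategy is not optimal.

No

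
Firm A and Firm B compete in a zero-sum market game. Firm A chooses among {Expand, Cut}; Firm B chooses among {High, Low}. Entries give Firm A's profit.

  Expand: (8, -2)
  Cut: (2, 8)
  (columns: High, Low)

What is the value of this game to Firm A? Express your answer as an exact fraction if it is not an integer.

17/4

Row minima: Expand → -2, Cut → 2; maximin = 2.
Column maxima: High → 8, Low → 8; minimax = 8.
2 ≠ 8, so there is no saddle point; optimal play is mixed.
Let Firm A play Expand with probability p. Expected payoff against High: 8p + 2(1−p) = 6p + 2; against Low: (-2)p + 8(1−p) = −10p + 8.
Setting these equal: 6p + 2 = −10p + 8 ⇒ 16p = 6 ⇒ p = 3/8, and the value is (6)·(3/8) + 2 = 17/4.
For Firm B: with q = P(High), equating Expand's and Cut's payoffs gives 10q − 2 = −6q + 8 ⇒ q = 5/8.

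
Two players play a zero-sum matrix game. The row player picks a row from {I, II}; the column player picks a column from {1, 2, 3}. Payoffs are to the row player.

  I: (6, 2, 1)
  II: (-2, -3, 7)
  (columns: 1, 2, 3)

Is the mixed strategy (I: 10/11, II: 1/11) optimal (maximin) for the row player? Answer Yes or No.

Against 1 this mix gives (10/11)·6 + (1/11)·(-2) = 58/11.
Against 2 this mix gives (10/11)·2 + (1/11)·(-3) = 17/11.
Against 3 this mix gives (10/11)·1 + (1/11)·7 = 17/11.
All of the column player's active replies (2, 3) yield 17/11, and no column does worse for the row player. The mix makes the column player indifferent and guarantees 17/11, so it is optimal.

Yes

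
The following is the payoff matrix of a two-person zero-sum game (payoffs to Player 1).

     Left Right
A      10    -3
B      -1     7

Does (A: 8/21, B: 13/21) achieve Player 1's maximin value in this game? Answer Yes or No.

Against Left this mix gives (8/21)·10 + (13/21)·(-1) = 67/21.
Against Right this mix gives (8/21)·(-3) + (13/21)·7 = 67/21.
All of Player 2's active replies (Left, Right) yield 67/21, and no column does worse for Player 1. The mix makes Player 2 indifferent and guarantees 67/21, so it is optimal.

Yes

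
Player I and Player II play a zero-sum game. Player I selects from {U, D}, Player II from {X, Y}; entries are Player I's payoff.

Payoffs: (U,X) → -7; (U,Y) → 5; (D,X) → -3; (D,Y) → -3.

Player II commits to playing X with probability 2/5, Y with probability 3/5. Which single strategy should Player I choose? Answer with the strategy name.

U

Expected payoff of U: (2/5)·(-7) + (3/5)·5 = 1/5.
Expected payoff of D: (2/5)·(-3) + (3/5)·(-3) = -3.
The largest is 1/5, so Player I's best response is U.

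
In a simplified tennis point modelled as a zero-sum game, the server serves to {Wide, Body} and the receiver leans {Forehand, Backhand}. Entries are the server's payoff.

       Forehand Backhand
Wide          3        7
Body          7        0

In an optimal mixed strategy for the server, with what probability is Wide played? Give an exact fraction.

7/11

Row minima: Wide → 3, Body → 0; maximin = 3.
Column maxima: Forehand → 7, Backhand → 7; minimax = 7.
3 ≠ 7, so there is no saddle point; optimal play is mixed.
Let the server play Wide with probability p. Expected payoff against Forehand: 3p + 7(1−p) = −4p + 7; against Backhand: 7p + 0(1−p) = 7p.
Setting these equal: −4p + 7 = 7p ⇒ −11p = -7 ⇒ p = 7/11, and the value is (-4)·(7/11) + 7 = 49/11.
For the receiver: with q = P(Forehand), equating Wide's and Body's payoffs gives −4q + 7 = 7q ⇒ q = 7/11.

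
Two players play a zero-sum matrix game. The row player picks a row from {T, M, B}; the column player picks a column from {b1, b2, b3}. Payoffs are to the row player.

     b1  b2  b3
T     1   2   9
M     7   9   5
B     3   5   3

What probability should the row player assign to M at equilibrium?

4/5

Row minima: T → 1, M → 5, B → 3; maximin = 5.
Column maxima: b1 → 7, b2 → 9, b3 → 9; minimax = 7.
5 ≠ 7, so there is no saddle point; optimal play is mixed.
B is strictly dominated by M, so the row player never plays it.
b2 is strictly dominated by b1 (it gives the row player strictly more in every row), so the column player never plays it.
On the remaining 2×2 (T, M vs b1, b3):
Let the row player play T with probability p. Expected payoff against b1: 1p + 7(1−p) = −6p + 7; against b3: 9p + 5(1−p) = 4p + 5.
Setting these equal: −6p + 7 = 4p + 5 ⇒ −10p = -2 ⇒ p = 1/5, and the value is (-6)·(1/5) + 7 = 29/5.
For the column player: with q = P(b1), equating T's and M's payoffs gives −8q + 9 = 2q + 5 ⇒ q = 2/5.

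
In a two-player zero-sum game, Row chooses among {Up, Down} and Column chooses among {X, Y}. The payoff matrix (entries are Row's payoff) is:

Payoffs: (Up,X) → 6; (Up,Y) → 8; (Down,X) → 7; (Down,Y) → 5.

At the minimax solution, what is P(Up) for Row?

Row minima: Up → 6, Down → 5; maximin = 6.
Column maxima: X → 7, Y → 8; minimax = 7.
6 ≠ 7, so there is no saddle point; optimal play is mixed.
Let Row play Up with probability p. Expected payoff against X: 6p + 7(1−p) = −p + 7; against Y: 8p + 5(1−p) = 3p + 5.
Setting these equal: −p + 7 = 3p + 5 ⇒ −4p = -2 ⇒ p = 1/2, and the value is (-1)·(1/2) + 7 = 13/2.
For Column: with q = P(X), equating Up's and Down's payoffs gives −2q + 8 = 2q + 5 ⇒ q = 3/4.

1/2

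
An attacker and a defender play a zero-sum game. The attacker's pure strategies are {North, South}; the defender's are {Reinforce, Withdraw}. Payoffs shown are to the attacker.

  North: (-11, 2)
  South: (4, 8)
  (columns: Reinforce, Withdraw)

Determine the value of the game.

4

Row minima: North → -11, South → 4; maximin = 4.
Column maxima: Reinforce → 4, Withdraw → 8; minimax = 4.
Since maximin = minimax = 4, there is a saddle point and the value is 4.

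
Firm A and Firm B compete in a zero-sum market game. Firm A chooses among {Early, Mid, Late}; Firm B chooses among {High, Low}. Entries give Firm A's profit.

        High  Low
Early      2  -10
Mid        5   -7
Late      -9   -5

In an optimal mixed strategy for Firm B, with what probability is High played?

1/8

Row minima: Early → -10, Mid → -7, Late → -9; maximin = -7.
Column maxima: High → 5, Low → -5; minimax = -5.
-7 ≠ -5, so there is no saddle point; optimal play is mixed.
Early is strictly dominated by Mid, so Firm A never plays it.
On the remaining 2×2 (Mid, Late vs High, Low):
Let Firm A play Mid with probability p. Expected payoff against High: 5p + (-9)(1−p) = 14p − 9; against Low: (-7)p + (-5)(1−p) = −2p − 5.
Setting these equal: 14p − 9 = −2p − 5 ⇒ 16p = 4 ⇒ p = 1/4, and the value is (14)·(1/4) − 9 = -11/2.
For Firm B: with q = P(High), equating Mid's and Late's payoffs gives 12q − 7 = −4q − 5 ⇒ q = 1/8.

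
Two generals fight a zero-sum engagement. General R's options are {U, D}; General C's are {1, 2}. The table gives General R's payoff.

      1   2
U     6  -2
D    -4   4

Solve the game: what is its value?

1

Row minima: U → -2, D → -4; maximin = -2.
Column maxima: 1 → 6, 2 → 4; minimax = 4.
-2 ≠ 4, so there is no saddle point; optimal play is mixed.
Let General R play U with probability p. Expected payoff against 1: 6p + (-4)(1−p) = 10p − 4; against 2: (-2)p + 4(1−p) = −6p + 4.
Setting these equal: 10p − 4 = −6p + 4 ⇒ 16p = 8 ⇒ p = 1/2, and the value is (10)·(1/2) − 4 = 1.
For General C: with q = P(1), equating U's and D's payoffs gives 8q − 2 = −8q + 4 ⇒ q = 3/8.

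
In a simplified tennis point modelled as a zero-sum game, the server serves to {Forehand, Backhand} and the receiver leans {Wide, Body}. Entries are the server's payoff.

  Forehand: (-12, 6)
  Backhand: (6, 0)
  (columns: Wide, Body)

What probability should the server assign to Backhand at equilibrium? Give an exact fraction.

Row minima: Forehand → -12, Backhand → 0; maximin = 0.
Column maxima: Wide → 6, Body → 6; minimax = 6.
0 ≠ 6, so there is no saddle point; optimal play is mixed.
Let the server play Forehand with probability p. Expected payoff against Wide: (-12)p + 6(1−p) = −18p + 6; against Body: 6p + 0(1−p) = 6p.
Setting these equal: −18p + 6 = 6p ⇒ −24p = -6 ⇒ p = 1/4, and the value is (-18)·(1/4) + 6 = 3/2.
For the receiver: with q = P(Wide), equating Forehand's and Backhand's payoffs gives −18q + 6 = 6q ⇒ q = 1/4.

3/4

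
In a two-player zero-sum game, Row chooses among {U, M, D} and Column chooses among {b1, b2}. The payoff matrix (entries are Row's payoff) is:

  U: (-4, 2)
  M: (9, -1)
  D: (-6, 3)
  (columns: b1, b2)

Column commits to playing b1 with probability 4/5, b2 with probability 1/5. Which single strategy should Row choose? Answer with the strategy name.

M

Expected payoff of U: (4/5)·(-4) + (1/5)·2 = -14/5.
Expected payoff of M: (4/5)·9 + (1/5)·(-1) = 7.
Expected payoff of D: (4/5)·(-6) + (1/5)·3 = -21/5.
The largest is 7, so Row's best response is M.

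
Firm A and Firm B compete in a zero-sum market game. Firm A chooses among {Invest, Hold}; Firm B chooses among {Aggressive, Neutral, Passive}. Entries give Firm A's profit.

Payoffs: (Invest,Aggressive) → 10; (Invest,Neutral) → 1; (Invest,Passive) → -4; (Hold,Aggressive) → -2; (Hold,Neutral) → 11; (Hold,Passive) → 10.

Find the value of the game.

46/13

Row minima: Invest → -4, Hold → -2; maximin = -2.
Column maxima: Aggressive → 10, Neutral → 11, Passive → 10; minimax = 10.
-2 ≠ 10, so there is no saddle point; optimal play is mixed.
Neutral is strictly dominated by Passive (it gives Firm A strictly more in every row), so Firm B never plays it.
On the remaining 2×2 (Invest, Hold vs Aggressive, Passive):
Let Firm A play Invest with probability p. Expected payoff against Aggressive: 10p + (-2)(1−p) = 12p − 2; against Passive: (-4)p + 10(1−p) = −14p + 10.
Setting these equal: 12p − 2 = −14p + 10 ⇒ 26p = 12 ⇒ p = 6/13, and the value is (12)·(6/13) − 2 = 46/13.
For Firm B: with q = P(Aggressive), equating Invest's and Hold's payoffs gives 14q − 4 = −12q + 10 ⇒ q = 7/13.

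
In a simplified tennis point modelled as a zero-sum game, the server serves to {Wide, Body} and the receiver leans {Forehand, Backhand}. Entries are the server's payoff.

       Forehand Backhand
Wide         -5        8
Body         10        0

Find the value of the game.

Row minima: Wide → -5, Body → 0; maximin = 0.
Column maxima: Forehand → 10, Backhand → 8; minimax = 8.
0 ≠ 8, so there is no saddle point; optimal play is mixed.
Let the server play Wide with probability p. Expected payoff against Forehand: (-5)p + 10(1−p) = −15p + 10; against Backhand: 8p + 0(1−p) = 8p.
Setting these equal: −15p + 10 = 8p ⇒ −23p = -10 ⇒ p = 10/23, and the value is (-15)·(10/23) + 10 = 80/23.
For the receiver: with q = P(Forehand), equating Wide's and Body's payoffs gives −13q + 8 = 10q ⇒ q = 8/23.

80/23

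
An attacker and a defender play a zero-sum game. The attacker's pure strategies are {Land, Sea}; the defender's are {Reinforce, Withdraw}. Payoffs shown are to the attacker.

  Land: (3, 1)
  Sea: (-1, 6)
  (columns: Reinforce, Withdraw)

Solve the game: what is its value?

Row minima: Land → 1, Sea → -1; maximin = 1.
Column maxima: Reinforce → 3, Withdraw → 6; minimax = 3.
1 ≠ 3, so there is no saddle point; optimal play is mixed.
Let the attacker play Land with probability p. Expected payoff against Reinforce: 3p + (-1)(1−p) = 4p − 1; against Withdraw: 1p + 6(1−p) = −5p + 6.
Setting these equal: 4p − 1 = −5p + 6 ⇒ 9p = 7 ⇒ p = 7/9, and the value is (4)·(7/9) − 1 = 19/9.
For the defender: with q = P(Reinforce), equating Land's and Sea's payoffs gives 2q + 1 = −7q + 6 ⇒ q = 5/9.

19/9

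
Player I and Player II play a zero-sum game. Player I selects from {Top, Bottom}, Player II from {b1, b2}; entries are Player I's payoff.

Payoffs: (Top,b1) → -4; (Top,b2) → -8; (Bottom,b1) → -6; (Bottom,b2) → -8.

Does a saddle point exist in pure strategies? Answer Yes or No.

Row minima: Top → -8, Bottom → -8; maximin = -8.
Column maxima: b1 → -4, b2 → -8; minimax = -8.
maximin = minimax = -8, so a saddle point exists.

Yes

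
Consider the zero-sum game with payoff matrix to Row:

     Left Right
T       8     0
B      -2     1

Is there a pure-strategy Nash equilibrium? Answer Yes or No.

Row minima: T → 0, B → -2; maximin = 0.
Column maxima: Left → 8, Right → 1; minimax = 1.
0 ≠ 1, so no pure-strategy equilibrium exists.

No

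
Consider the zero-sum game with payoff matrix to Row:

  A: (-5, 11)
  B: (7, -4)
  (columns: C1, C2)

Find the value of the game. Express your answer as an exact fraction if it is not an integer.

19/9

Row minima: A → -5, B → -4; maximin = -4.
Column maxima: C1 → 7, C2 → 11; minimax = 7.
-4 ≠ 7, so there is no saddle point; optimal play is mixed.
Let Row play A with probability p. Expected payoff against C1: (-5)p + 7(1−p) = −12p + 7; against C2: 11p + (-4)(1−p) = 15p − 4.
Setting these equal: −12p + 7 = 15p − 4 ⇒ −27p = -11 ⇒ p = 11/27, and the value is (-12)·(11/27) + 7 = 19/9.
For Column: with q = P(C1), equating A's and B's payoffs gives −16q + 11 = 11q − 4 ⇒ q = 5/9.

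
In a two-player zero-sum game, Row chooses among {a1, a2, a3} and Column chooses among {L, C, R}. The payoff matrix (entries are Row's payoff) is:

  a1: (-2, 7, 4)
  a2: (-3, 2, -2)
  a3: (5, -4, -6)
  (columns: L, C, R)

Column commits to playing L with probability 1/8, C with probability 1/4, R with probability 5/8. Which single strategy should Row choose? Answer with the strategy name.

a1

Expected payoff of a1: (1/8)·(-2) + (1/4)·7 + (5/8)·4 = 4.
Expected payoff of a2: (1/8)·(-3) + (1/4)·2 + (5/8)·(-2) = -9/8.
Expected payoff of a3: (1/8)·5 + (1/4)·(-4) + (5/8)·(-6) = -33/8.
The largest is 4, so Row's best response is a1.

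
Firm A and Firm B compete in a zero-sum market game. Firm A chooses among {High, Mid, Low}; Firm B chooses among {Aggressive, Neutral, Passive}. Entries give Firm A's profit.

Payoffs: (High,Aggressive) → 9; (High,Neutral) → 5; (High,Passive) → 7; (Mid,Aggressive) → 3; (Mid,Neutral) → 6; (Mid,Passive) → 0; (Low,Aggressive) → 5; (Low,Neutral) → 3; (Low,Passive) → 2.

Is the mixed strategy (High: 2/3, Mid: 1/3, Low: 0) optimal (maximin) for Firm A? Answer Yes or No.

No

Against Aggressive this mix gives (2/3)·9 + (1/3)·3 = 7.
Against Neutral this mix gives (2/3)·5 + (1/3)·6 = 16/3.
Against Passive this mix gives (2/3)·7 + (1/3)·0 = 14/3.
Firm B will play Passive, holding Firm A to 14/3. Shifting weight toward the row that does better against Passive would raise this floor (the equalizing mix achieves 21/4 against both Passive and Neutral), so the proposed strategy is not optimal.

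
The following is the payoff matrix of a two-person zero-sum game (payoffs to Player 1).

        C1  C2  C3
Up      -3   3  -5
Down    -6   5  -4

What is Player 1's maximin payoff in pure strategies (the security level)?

-5

Row minima: Up → -5, Down → -6.
The best of these is -5.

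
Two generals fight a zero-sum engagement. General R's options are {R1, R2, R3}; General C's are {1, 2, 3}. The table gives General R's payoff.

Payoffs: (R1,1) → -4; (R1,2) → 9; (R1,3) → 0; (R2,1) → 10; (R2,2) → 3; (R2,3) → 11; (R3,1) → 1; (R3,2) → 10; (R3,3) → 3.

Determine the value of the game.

97/16

Row minima: R1 → -4, R2 → 3, R3 → 1; maximin = 3.
Column maxima: 1 → 10, 2 → 10, 3 → 11; minimax = 10.
3 ≠ 10, so there is no saddle point; optimal play is mixed.
R1 is strictly dominated by R3, so General R never plays it.
3 is strictly dominated by 1 (it gives General R strictly more in every row), so General C never plays it.
On the remaining 2×2 (R2, R3 vs 1, 2):
Let General R play R2 with probability p. Expected payoff against 1: 10p + 1(1−p) = 9p + 1; against 2: 3p + 10(1−p) = −7p + 10.
Setting these equal: 9p + 1 = −7p + 10 ⇒ 16p = 9 ⇒ p = 9/16, and the value is (9)·(9/16) + 1 = 97/16.
For General C: with q = P(1), equating R2's and R3's payoffs gives 7q + 3 = −9q + 10 ⇒ q = 7/16.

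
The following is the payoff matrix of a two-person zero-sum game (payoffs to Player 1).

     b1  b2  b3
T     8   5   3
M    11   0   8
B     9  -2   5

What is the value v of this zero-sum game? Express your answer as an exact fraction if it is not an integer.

Row minima: T → 3, M → 0, B → -2; maximin = 3.
Column maxima: b1 → 11, b2 → 5, b3 → 8; minimax = 5.
3 ≠ 5, so there is no saddle point; optimal play is mixed.
B is strictly dominated by M, so Player 1 never plays it.
b1 is strictly dominated by b2 (it gives Player 1 strictly more in every row), so Player 2 never plays it.
On the remaining 2×2 (T, M vs b2, b3):
Let Player 1 play T with probability p. Expected payoff against b2: 5p + 0(1−p) = 5p; against b3: 3p + 8(1−p) = −5p + 8.
Setting these equal: 5p = −5p + 8 ⇒ 10p = 8 ⇒ p = 4/5, and the value is (5)·(4/5) = 4.
For Player 2: with q = P(b2), equating T's and M's payoffs gives 2q + 3 = −8q + 8 ⇒ q = 1/2.

4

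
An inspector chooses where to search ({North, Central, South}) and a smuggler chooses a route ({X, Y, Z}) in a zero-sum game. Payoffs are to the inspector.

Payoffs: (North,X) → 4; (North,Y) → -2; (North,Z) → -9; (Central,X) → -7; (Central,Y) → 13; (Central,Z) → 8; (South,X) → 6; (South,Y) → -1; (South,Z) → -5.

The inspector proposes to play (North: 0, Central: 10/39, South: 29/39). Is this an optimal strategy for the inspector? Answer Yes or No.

Against X this mix gives (10/39)·(-7) + (29/39)·6 = 8/3.
Against Y this mix gives (10/39)·13 + (29/39)·(-1) = 101/39.
Against Z this mix gives (10/39)·8 + (29/39)·(-5) = -5/3.
The smuggler will play Z, holding the inspector to -5/3. Shifting weight toward the row that does better against Z would raise this floor (the equalizing mix achieves 1/2 against both Z and X), so the proposed strategy is not optimal.

No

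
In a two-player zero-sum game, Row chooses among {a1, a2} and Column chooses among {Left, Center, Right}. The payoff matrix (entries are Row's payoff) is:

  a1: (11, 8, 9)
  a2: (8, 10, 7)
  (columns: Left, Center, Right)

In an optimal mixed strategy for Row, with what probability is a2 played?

Row minima: a1 → 8, a2 → 7; maximin = 8.
Column maxima: Left → 11, Center → 10, Right → 9; minimax = 9.
8 ≠ 9, so there is no saddle point; optimal play is mixed.
Left is strictly dominated by Right (it gives Row strictly more in every row), so Column never plays it.
On the remaining 2×2 (a1, a2 vs Center, Right):
Let Row play a1 with probability p. Expected payoff against Center: 8p + 10(1−p) = −2p + 10; against Right: 9p + 7(1−p) = 2p + 7.
Setting these equal: −2p + 10 = 2p + 7 ⇒ −4p = -3 ⇒ p = 3/4, and the value is (-2)·(3/4) + 10 = 17/2.
For Column: with q = P(Center), equating a1's and a2's payoffs gives −q + 9 = 3q + 7 ⇒ q = 1/2.

1/4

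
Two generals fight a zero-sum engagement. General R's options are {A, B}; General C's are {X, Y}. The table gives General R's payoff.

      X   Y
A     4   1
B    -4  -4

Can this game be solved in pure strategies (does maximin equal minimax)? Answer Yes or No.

Yes

Row minima: A → 1, B → -4; maximin = 1.
Column maxima: X → 4, Y → 1; minimax = 1.
maximin = minimax = 1, so a saddle point exists.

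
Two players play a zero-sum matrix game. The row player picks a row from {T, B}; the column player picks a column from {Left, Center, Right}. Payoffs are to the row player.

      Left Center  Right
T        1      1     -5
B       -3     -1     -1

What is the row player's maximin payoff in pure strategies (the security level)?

-3

Row minima: T → -5, B → -3.
The best of these is -3.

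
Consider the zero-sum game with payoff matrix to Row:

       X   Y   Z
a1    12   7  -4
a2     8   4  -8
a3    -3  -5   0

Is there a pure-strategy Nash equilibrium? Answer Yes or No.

Row minima: a1 → -4, a2 → -8, a3 → -5; maximin = -4.
Column maxima: X → 12, Y → 7, Z → 0; minimax = 0.
-4 ≠ 0, so no pure-strategy equilibrium exists.

No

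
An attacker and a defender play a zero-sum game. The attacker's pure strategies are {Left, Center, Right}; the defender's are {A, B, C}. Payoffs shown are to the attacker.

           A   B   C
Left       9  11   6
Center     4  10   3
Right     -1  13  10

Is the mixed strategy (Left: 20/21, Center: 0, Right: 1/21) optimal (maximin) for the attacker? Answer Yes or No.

Against A this mix gives (20/21)·9 + (1/21)·(-1) = 179/21.
Against B this mix gives (20/21)·11 + (1/21)·13 = 233/21.
Against C this mix gives (20/21)·6 + (1/21)·10 = 130/21.
The defender will play C, holding the attacker to 130/21. Shifting weight toward the row that does better against C would raise this floor (the equalizing mix achieves 48/7 against both C and A), so the proposed strategy is not optimal.

No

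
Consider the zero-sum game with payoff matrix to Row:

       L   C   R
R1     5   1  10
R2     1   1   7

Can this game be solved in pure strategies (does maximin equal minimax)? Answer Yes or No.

Row minima: R1 → 1, R2 → 1; maximin = 1.
Column maxima: L → 5, C → 1, R → 10; minimax = 1.
maximin = minimax = 1, so a saddle point exists.

Yes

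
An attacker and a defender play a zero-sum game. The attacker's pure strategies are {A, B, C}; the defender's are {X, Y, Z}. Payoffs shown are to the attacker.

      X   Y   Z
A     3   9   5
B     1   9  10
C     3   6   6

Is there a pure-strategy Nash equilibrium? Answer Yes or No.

Row minima: A → 3, B → 1, C → 3; maximin = 3.
Column maxima: X → 3, Y → 9, Z → 10; minimax = 3.
maximin = minimax = 3, so a saddle point exists.

Yes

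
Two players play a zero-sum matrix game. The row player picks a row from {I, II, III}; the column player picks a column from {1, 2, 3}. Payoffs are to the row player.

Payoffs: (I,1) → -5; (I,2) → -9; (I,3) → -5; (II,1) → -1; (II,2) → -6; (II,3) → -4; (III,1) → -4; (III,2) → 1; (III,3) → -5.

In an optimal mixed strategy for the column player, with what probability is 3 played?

Row minima: I → -9, II → -6, III → -5; maximin = -5.
Column maxima: 1 → -1, 2 → 1, 3 → -4; minimax = -4.
-5 ≠ -4, so there is no saddle point; optimal play is mixed.
I is strictly dominated by II, so the row player never plays it.
With I eliminated, 1 is strictly dominated by 3 (it gives the row player strictly more in every remaining row), so the column player never plays it.
On the remaining 2×2 (II, III vs 2, 3):
Let the row player play II with probability p. Expected payoff against 2: (-6)p + 1(1−p) = −7p + 1; against 3: (-4)p + (-5)(1−p) = p − 5.
Setting these equal: −7p + 1 = p − 5 ⇒ −8p = -6 ⇒ p = 3/4, and the value is (-7)·(3/4) + 1 = -17/4.
For the column player: with q = P(2), equating II's and III's payoffs gives −2q − 4 = 6q − 5 ⇒ q = 1/8.

7/8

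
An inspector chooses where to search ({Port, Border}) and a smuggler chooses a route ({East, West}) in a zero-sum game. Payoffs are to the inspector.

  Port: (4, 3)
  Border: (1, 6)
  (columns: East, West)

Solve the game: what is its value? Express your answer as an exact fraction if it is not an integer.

Row minima: Port → 3, Border → 1; maximin = 3.
Column maxima: East → 4, West → 6; minimax = 4.
3 ≠ 4, so there is no saddle point; optimal play is mixed.
Let the inspector play Port with probability p. Expected payoff against East: 4p + 1(1−p) = 3p + 1; against West: 3p + 6(1−p) = −3p + 6.
Setting these equal: 3p + 1 = −3p + 6 ⇒ 6p = 5 ⇒ p = 5/6, and the value is (3)·(5/6) + 1 = 7/2.
For the smuggler: with q = P(East), equating Port's and Border's payoffs gives q + 3 = −5q + 6 ⇒ q = 1/2.

7/2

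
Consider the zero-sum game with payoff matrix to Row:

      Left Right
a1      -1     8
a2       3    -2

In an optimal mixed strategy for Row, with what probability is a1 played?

Row minima: a1 → -1, a2 → -2; maximin = -1.
Column maxima: Left → 3, Right → 8; minimax = 3.
-1 ≠ 3, so there is no saddle point; optimal play is mixed.
Let Row play a1 with probability p. Expected payoff against Left: (-1)p + 3(1−p) = −4p + 3; against Right: 8p + (-2)(1−p) = 10p − 2.
Setting these equal: −4p + 3 = 10p − 2 ⇒ −14p = -5 ⇒ p = 5/14, and the value is (-4)·(5/14) + 3 = 11/7.
For Column: with q = P(Left), equating a1's and a2's payoffs gives −9q + 8 = 5q − 2 ⇒ q = 5/7.

5/14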